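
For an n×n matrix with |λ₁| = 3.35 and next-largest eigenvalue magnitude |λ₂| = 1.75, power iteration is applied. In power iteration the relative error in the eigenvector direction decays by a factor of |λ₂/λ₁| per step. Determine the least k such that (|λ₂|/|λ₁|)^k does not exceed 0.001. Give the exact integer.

11

|λ₂/λ₁| = 1.75/3.35 = 0.52239
Need k ≥ ln(0.001) / ln(0.52239) = -6.9078 / -0.6493 ≈ 10.638
Smallest integer k satisfying the bound: 11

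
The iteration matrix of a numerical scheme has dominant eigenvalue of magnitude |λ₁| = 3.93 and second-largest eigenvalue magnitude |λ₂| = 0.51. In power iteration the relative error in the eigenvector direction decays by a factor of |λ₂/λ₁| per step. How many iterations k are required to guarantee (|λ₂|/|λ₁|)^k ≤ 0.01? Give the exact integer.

3

|λ₂/λ₁| = 0.51/3.93 = 0.12977
Need k ≥ ln(0.01) / ln(0.12977) = -4.6052 / -2.0420 ≈ 2.255
Smallest integer k satisfying the bound: 3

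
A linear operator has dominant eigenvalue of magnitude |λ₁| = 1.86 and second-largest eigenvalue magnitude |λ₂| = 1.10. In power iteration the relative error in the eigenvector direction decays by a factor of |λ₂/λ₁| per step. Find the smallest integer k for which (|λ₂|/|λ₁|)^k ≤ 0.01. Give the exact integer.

|λ₂/λ₁| = 1.10/1.86 = 0.59140
Need k ≥ ln(0.01) / ln(0.59140) = -4.6052 / -0.5253 ≈ 8.767
Smallest integer k satisfying the bound: 9

9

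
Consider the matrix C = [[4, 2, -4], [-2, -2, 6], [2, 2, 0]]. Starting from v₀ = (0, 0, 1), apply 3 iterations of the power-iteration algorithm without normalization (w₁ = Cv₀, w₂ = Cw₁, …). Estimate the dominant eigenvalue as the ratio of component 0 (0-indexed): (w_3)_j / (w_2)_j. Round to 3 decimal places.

10.000

w1 = Cv₀ = (4·0 + 2·0 + (-4)·1; (-2)·0 + (-2)·0 + 6·1; 2·0 + 2·0 + 0·1) = (-4, 6, 0)
w2 = Cw1 = (4·(-4) + 2·6 + (-4)·0; (-2)·(-4) + (-2)·6 + 6·0; 2·(-4) + 2·6 + 0·0) = (-4, -4, 4)
w3 = Cw2 = (-40, 40, -16)
Ratio at component: -40 / -4 = 10.000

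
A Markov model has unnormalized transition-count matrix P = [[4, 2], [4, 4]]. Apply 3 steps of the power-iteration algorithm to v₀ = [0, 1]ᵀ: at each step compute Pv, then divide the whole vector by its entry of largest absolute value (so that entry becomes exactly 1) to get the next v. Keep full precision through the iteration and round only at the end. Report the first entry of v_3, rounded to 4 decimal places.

0.7000

Pv0 = (2.00000, 4.00000); divide by 4.00000 → v1 = (0.50000, 1.00000)
Pv1 = (4.00000, 6.00000); divide by 6.00000 → v2 = (0.66667, 1.00000)
Pv2 = (4.66667, 6.66667); divide by 6.66667 → v3 = (0.70000, 1.00000)
Requested entry of v3: 112/160 = 0.7000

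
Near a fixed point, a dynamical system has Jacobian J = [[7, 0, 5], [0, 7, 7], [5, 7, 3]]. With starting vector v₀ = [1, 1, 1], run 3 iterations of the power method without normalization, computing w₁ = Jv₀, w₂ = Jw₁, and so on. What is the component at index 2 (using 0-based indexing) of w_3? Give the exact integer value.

w1 = Jv₀ = (12, 14, 15)
w2 = Jw1 = (159, 203, 203)
w3 = Jw2 = (2128, 2842, 2825)
The requested component of w3 is 2825.

2825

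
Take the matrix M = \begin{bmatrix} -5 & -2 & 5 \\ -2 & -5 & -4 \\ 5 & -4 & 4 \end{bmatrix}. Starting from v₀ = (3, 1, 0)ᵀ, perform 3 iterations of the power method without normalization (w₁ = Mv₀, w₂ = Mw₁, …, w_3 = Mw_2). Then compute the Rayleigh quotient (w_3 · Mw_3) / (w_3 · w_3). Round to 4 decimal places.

-5.7131

w1 = Mv₀ = (-17, -11, 11)
w2 = Mw1 = (162, 45, 3)
w3 = Mw2 = (-885, -561, 642)
Mw3 = (8757, 2007, 387)
w3·Mw3 = (-885)·8757 + (-561)·2007 + 642·387 = -8627418; w3·w3 = (-885)·(-885) + (-561)·(-561) + 642·642 = 1510110
λ ≈ -8627418/1510110 = -5.7131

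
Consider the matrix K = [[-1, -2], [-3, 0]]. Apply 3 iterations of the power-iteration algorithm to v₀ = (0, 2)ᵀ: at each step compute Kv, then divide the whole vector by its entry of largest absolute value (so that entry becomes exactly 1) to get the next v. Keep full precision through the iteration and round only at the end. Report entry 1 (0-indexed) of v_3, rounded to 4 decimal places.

0.4286

Kv0 = (-4.00000, 0.00000); divide by -4.00000 → v1 = (1.00000, 0.00000)
Kv1 = (-1.00000, -3.00000); divide by -3.00000 → v2 = (0.33333, 1.00000)
Kv2 = (-2.33333, -1.00000); divide by -2.33333 → v3 = (1.00000, 0.42857)
Requested entry of v3: -12/-28 = 0.4286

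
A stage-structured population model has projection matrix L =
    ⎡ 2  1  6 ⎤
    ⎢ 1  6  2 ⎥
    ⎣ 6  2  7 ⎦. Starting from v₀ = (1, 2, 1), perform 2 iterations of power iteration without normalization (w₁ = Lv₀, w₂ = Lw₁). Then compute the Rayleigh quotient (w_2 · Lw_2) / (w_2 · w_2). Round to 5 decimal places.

11.73267

w1 = Lv₀ = (2·1 + 1·2 + 6·1; 1·1 + 6·2 + 2·1; 6·1 + 2·2 + 7·1) = (10, 15, 17)
w2 = Lw1 = (2·10 + 1·15 + 6·17; 1·10 + 6·15 + 2·17; 6·10 + 2·15 + 7·17) = (137, 134, 209)
Lw2 = (1662, 1359, 2553)
w2·Lw2 = 137·1662 + 134·1359 + 209·2553 = 943377; w2·w2 = 137·137 + 134·134 + 209·209 = 80406
λ ≈ 943377/80406 = 11.73267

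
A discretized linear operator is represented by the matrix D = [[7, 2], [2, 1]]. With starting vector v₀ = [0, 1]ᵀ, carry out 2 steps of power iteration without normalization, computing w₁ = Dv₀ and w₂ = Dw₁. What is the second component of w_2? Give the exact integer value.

w1 = Dv₀ = (7·0 + 2·1; 2·0 + 1·1) = (2, 1)
w2 = Dw1 = (7·2 + 2·1; 2·2 + 1·1) = (16, 5)
The requested component of w2 is 5.

5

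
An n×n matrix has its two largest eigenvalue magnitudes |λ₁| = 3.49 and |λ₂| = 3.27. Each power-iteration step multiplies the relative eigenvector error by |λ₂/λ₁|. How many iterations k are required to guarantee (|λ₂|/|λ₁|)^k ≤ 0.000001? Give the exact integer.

|λ₂/λ₁| = 3.27/3.49 = 0.93696
Need k ≥ ln(0.000001) / ln(0.93696) = -13.8155 / -0.0651 ≈ 212.182
Smallest integer k satisfying the bound: 213

213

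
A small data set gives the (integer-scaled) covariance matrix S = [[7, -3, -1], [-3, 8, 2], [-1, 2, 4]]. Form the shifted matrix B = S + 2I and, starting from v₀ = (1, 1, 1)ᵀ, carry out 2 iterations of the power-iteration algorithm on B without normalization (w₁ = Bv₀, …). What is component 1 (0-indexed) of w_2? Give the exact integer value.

B = S + 2I has rows (9, -3, -1); (-3, 10, 2); (-1, 2, 6)
w1 = Bv₀ = (9·1 + (-3)·1 + (-1)·1; (-3)·1 + 10·1 + 2·1; (-1)·1 + 2·1 + 6·1) = (5, 9, 7)
w2 = Bw1 = (9·5 + (-3)·9 + (-1)·7; (-3)·5 + 10·9 + 2·7; (-1)·5 + 2·9 + 6·7) = (11, 89, 55)
Requested component of w2: 89

89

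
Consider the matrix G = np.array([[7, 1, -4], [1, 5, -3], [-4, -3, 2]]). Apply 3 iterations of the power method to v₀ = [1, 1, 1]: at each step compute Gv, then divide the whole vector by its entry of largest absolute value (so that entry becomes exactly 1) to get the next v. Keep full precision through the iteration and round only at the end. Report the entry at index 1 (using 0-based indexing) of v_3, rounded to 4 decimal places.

0.6139

Gv0 = (4.00000, 3.00000, -5.00000); divide by -5.00000 → v1 = (-0.80000, -0.60000, 1.00000)
Gv1 = (-10.20000, -6.80000, 7.00000); divide by -10.20000 → v2 = (1.00000, 0.66667, -0.68627)
Gv2 = (10.41176, 6.39216, -7.37255); divide by 10.41176 → v3 = (1.00000, 0.61394, -0.70810)
Requested entry of v3: 326/531 = 0.6139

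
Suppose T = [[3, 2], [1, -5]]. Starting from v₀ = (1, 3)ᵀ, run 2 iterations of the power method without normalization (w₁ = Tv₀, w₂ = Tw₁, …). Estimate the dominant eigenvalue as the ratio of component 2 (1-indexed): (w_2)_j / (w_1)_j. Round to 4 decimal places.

w1 = Tv₀ = (9, -14)
w2 = Tw1 = (-1, 79)
Ratio at component: 79 / -14 = -5.6429

-5.6429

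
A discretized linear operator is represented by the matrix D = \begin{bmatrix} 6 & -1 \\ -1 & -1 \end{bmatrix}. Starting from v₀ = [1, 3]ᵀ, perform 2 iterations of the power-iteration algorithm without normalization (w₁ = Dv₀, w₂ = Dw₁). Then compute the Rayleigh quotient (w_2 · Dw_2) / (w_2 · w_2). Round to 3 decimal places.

λ ≈ 5.895

w1 = Dv₀ = (6·1 + (-1)·3; (-1)·1 + (-1)·3) = (3, -4)
w2 = Dw1 = (6·3 + (-1)·(-4); (-1)·3 + (-1)·(-4)) = (22, 1)
Dw2 = (131, -23)
w2·Dw2 = 22·131 + 1·(-23) = 2859; w2·w2 = 22·22 + 1·1 = 485
λ ≈ 2859/485 = 5.895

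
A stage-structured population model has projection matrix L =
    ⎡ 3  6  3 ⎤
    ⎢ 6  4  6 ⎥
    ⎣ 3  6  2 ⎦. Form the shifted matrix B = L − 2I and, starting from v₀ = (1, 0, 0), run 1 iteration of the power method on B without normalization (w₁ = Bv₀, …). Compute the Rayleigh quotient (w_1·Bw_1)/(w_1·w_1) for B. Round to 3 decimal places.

B = L − 2I has rows (1, 6, 3); (6, 2, 6); (3, 6, 0)
w1 = Bv₀ = (1·1 + 6·0 + 3·0; 6·1 + 2·0 + 6·0; 3·1 + 6·0 + 0·0) = (1, 6, 3)
Bw1 = (46, 36, 39)
w1·Bw1 = 379; w1·w1 = 46; μ ≈ 379/46 = 8.239

μ ≈ 8.239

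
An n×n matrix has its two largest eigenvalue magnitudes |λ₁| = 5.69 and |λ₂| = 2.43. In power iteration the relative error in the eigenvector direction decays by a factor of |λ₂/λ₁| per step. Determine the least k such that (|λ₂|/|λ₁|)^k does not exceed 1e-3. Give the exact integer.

9

|λ₂/λ₁| = 2.43/5.69 = 0.42707
Need k ≥ ln(1e-3) / ln(0.42707) = -6.9078 / -0.8508 ≈ 8.119
Smallest integer k satisfying the bound: 9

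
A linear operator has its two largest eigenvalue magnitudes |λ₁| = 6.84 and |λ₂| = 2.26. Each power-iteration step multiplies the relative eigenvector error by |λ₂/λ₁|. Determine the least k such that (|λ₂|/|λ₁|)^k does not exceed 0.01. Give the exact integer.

5

|λ₂/λ₁| = 2.26/6.84 = 0.33041
Need k ≥ ln(0.01) / ln(0.33041) = -4.6052 / -1.1074 ≈ 4.158
Smallest integer k satisfying the bound: 5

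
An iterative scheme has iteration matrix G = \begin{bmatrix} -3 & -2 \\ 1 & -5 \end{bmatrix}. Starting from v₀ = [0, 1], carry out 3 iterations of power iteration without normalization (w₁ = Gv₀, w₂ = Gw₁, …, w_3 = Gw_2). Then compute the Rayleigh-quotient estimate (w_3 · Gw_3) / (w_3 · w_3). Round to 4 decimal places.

w1 = Gv₀ = (-2, -5)
w2 = Gw1 = (16, 23)
w3 = Gw2 = (-94, -99)
Gw3 = (480, 401)
w3·Gw3 = (-94)·480 + (-99)·401 = -84819; w3·w3 = (-94)·(-94) + (-99)·(-99) = 18637
λ ≈ -84819/18637 = -4.5511

-4.5511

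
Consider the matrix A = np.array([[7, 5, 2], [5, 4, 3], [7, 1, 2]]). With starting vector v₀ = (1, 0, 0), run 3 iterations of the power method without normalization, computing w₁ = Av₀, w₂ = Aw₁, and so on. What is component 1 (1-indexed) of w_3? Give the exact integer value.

w1 = Av₀ = (7·1 + 5·0 + 2·0; 5·1 + 4·0 + 3·0; 7·1 + 1·0 + 2·0) = (7, 5, 7)
w2 = Aw1 = (7·7 + 5·5 + 2·7; 5·7 + 4·5 + 3·7; 7·7 + 1·5 + 2·7) = (88, 76, 68)
w3 = Aw2 = (1132, 948, 828)
The requested component of w3 is 1132.

1132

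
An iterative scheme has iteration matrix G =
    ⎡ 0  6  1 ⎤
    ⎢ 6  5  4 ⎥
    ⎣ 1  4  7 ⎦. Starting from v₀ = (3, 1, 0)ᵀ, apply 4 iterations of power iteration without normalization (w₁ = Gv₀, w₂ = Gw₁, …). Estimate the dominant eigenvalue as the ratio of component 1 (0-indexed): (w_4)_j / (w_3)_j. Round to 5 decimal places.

w1 = Gv₀ = (6, 23, 7)
w2 = Gw1 = (145, 179, 147)
w3 = Gw2 = (1221, 2353, 1890)
w4 = Gw3 = (16008, 26651, 23863)
Ratio at component: 26651 / 2353 = 11.32639

11.32639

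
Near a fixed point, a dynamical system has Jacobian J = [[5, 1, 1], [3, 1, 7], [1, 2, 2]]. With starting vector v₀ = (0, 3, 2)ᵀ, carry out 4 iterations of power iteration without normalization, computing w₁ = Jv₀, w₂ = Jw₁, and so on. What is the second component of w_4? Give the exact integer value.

w1 = Jv₀ = (5·0 + 1·3 + 1·2; 3·0 + 1·3 + 7·2; 1·0 + 2·3 + 2·2) = (5, 17, 10)
w2 = Jw1 = (5·5 + 1·17 + 1·10; 3·5 + 1·17 + 7·10; 1·5 + 2·17 + 2·10) = (52, 102, 59)
w3 = Jw2 = (421, 671, 374)
w4 = Jw3 = (3150, 4552, 2511)
The requested component of w4 is 4552.

4552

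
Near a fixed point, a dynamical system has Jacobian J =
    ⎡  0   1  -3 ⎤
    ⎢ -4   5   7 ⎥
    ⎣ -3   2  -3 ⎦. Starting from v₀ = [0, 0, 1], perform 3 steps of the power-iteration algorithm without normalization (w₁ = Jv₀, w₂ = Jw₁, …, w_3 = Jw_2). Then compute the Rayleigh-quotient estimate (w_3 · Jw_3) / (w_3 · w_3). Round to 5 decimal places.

w1 = Jv₀ = (0·0 + 1·0 + (-3)·1; (-4)·0 + 5·0 + 7·1; (-3)·0 + 2·0 + (-3)·1) = (-3, 7, -3)
w2 = Jw1 = (0·(-3) + 1·7 + (-3)·(-3); (-4)·(-3) + 5·7 + 7·(-3); (-3)·(-3) + 2·7 + (-3)·(-3)) = (16, 26, 32)
w3 = Jw2 = (-70, 290, -92)
Jw3 = (566, 1086, 1066)
w3·Jw3 = (-70)·566 + 290·1086 + (-92)·1066 = 177248; w3·w3 = (-70)·(-70) + 290·290 + (-92)·(-92) = 97464
λ ≈ 177248/97464 = 1.81860

λ ≈ 1.81860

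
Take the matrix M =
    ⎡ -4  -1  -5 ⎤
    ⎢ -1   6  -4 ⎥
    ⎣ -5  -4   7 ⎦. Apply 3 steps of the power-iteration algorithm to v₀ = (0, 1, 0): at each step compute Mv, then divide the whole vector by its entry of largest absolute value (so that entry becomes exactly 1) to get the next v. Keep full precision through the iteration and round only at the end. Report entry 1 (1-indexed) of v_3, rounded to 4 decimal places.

Mv0 = (-1.00000, 6.00000, -4.00000); divide by 6.00000 → v1 = (-0.16667, 1.00000, -0.66667)
Mv1 = (3.00000, 8.83333, -7.83333); divide by 8.83333 → v2 = (0.33962, 1.00000, -0.88679)
Mv2 = (2.07547, 9.20755, -11.90566); divide by -11.90566 → v3 = (-0.17433, -0.77338, 1.00000)
Requested entry of v3: 110/-631 = -0.1743

-0.1743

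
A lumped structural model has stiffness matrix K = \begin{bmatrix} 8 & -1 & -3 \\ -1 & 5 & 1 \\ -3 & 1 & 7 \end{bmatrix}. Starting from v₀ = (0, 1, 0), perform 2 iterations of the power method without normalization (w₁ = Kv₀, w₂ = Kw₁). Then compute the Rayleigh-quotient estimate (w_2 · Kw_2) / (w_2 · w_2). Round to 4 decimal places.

w1 = Kv₀ = (8·0 + (-1)·1 + (-3)·0; (-1)·0 + 5·1 + 1·0; (-3)·0 + 1·1 + 7·0) = (-1, 5, 1)
w2 = Kw1 = (8·(-1) + (-1)·5 + (-3)·1; (-1)·(-1) + 5·5 + 1·1; (-3)·(-1) + 1·5 + 7·1) = (-16, 27, 15)
Kw2 = (-200, 166, 180)
w2·Kw2 = (-16)·(-200) + 27·166 + 15·180 = 10382; w2·w2 = (-16)·(-16) + 27·27 + 15·15 = 1210
λ ≈ 10382/1210 = 8.5802

λ ≈ 8.5802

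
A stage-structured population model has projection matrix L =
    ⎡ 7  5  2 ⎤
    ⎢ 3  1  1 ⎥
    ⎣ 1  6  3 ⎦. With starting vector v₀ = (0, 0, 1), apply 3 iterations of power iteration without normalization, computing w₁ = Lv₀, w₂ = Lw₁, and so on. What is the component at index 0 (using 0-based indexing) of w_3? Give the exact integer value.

w1 = Lv₀ = (7·0 + 5·0 + 2·1; 3·0 + 1·0 + 1·1; 1·0 + 6·0 + 3·1) = (2, 1, 3)
w2 = Lw1 = (7·2 + 5·1 + 2·3; 3·2 + 1·1 + 1·3; 1·2 + 6·1 + 3·3) = (25, 10, 17)
w3 = Lw2 = (259, 102, 136)
The requested component of w3 is 259.

259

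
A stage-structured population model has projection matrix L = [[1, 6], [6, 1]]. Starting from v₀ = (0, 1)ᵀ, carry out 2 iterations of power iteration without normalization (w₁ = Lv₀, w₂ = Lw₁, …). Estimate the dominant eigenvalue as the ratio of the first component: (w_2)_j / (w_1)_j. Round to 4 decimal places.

λ ≈ 2.0000

w1 = Lv₀ = (1·0 + 6·1; 6·0 + 1·1) = (6, 1)
w2 = Lw1 = (1·6 + 6·1; 6·6 + 1·1) = (12, 37)
Ratio at component: 12 / 6 = 2.0000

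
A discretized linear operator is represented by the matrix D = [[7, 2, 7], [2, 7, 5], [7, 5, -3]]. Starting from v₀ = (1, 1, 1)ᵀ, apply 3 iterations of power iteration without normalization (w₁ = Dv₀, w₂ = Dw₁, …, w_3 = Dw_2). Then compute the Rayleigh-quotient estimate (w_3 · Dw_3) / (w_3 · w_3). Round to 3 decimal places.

w1 = Dv₀ = (16, 14, 9)
w2 = Dw1 = (203, 175, 155)
w3 = Dw2 = (2856, 2406, 1831)
Dw3 = (37621, 31709, 26529)
w3·Dw3 = 2856·37621 + 2406·31709 + 1831·26529 = 232312029; w3·w3 = 2856·2856 + 2406·2406 + 1831·1831 = 17298133
λ ≈ 232312029/17298133 = 13.430

13.430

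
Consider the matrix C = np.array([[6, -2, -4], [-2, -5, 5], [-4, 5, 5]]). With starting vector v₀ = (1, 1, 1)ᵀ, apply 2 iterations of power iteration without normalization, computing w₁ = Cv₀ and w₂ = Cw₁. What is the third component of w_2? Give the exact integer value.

w1 = Cv₀ = (0, -2, 6)
w2 = Cw1 = (-20, 40, 20)
The requested component of w2 is 20.

20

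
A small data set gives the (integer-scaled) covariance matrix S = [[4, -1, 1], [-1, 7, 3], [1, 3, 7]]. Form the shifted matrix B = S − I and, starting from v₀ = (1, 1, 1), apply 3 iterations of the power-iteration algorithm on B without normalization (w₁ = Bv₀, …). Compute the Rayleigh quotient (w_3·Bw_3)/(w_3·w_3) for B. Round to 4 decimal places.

8.9840

B = S − I has rows (3, -1, 1); (-1, 6, 3); (1, 3, 6)
w1 = Bv₀ = (3·1 + (-1)·1 + 1·1; (-1)·1 + 6·1 + 3·1; 1·1 + 3·1 + 6·1) = (3, 8, 10)
w2 = Bw1 = (3·3 + (-1)·8 + 1·10; (-1)·3 + 6·8 + 3·10; 1·3 + 3·8 + 6·10) = (11, 75, 87)
w3 = Bw2 = (45, 700, 758)
Bw3 = (193, 6429, 6693)
w3·Bw3 = 9582279; w3·w3 = 1066589; μ ≈ 9582279/1066589 = 8.9840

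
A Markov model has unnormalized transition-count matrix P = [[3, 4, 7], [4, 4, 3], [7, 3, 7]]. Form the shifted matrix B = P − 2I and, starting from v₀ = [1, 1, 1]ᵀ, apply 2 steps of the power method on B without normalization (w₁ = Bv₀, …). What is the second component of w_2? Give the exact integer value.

B = P − 2I has rows (1, 4, 7); (4, 2, 3); (7, 3, 5)
w1 = Bv₀ = (12, 9, 15)
w2 = Bw1 = (153, 111, 186)
Requested component of w2: 111

111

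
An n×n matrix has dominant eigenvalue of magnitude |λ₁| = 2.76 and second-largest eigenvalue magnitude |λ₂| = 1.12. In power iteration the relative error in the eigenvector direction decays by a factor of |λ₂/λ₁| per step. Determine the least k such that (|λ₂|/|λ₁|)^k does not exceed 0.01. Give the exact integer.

|λ₂/λ₁| = 1.12/2.76 = 0.40580
Need k ≥ ln(0.01) / ln(0.40580) = -4.6052 / -0.9019 ≈ 5.106
Smallest integer k satisfying the bound: 6

6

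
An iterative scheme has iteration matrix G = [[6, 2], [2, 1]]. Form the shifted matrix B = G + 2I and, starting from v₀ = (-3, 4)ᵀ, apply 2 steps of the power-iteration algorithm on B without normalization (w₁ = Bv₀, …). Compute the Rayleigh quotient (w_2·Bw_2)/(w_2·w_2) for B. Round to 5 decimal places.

B = G + 2I has rows (8, 2); (2, 3)
w1 = Bv₀ = (8·(-3) + 2·4; 2·(-3) + 3·4) = (-16, 6)
w2 = Bw1 = (8·(-16) + 2·6; 2·(-16) + 3·6) = (-116, -14)
Bw2 = (-956, -274)
w2·Bw2 = 114732; w2·w2 = 13652; μ ≈ 114732/13652 = 8.40404

8.40404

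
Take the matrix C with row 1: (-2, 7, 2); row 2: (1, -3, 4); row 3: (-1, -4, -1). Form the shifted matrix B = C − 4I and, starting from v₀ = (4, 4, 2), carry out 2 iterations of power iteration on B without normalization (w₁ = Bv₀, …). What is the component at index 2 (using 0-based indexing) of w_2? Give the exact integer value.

B = C − 4I has rows (-6, 7, 2); (1, -7, 4); (-1, -4, -5)
w1 = Bv₀ = (8, -16, -30)
w2 = Bw1 = (-220, 0, 206)
Requested component of w2: 206

206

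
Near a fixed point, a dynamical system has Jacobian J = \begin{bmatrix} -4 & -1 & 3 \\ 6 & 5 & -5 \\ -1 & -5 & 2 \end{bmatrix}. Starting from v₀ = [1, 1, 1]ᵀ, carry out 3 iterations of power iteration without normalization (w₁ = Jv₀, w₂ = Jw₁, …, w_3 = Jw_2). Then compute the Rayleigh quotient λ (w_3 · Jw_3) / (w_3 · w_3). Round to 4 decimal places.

λ ≈ 7.2166

w1 = Jv₀ = ((-4)·1 + (-1)·1 + 3·1; 6·1 + 5·1 + (-5)·1; (-1)·1 + (-5)·1 + 2·1) = (-2, 6, -4)
w2 = Jw1 = ((-4)·(-2) + (-1)·6 + 3·(-4); 6·(-2) + 5·6 + (-5)·(-4); (-1)·(-2) + (-5)·6 + 2·(-4)) = (-10, 38, -36)
w3 = Jw2 = (-106, 310, -252)
Jw3 = (-642, 2174, -1948)
w3·Jw3 = (-106)·(-642) + 310·2174 + (-252)·(-1948) = 1232888; w3·w3 = (-106)·(-106) + 310·310 + (-252)·(-252) = 170840
λ ≈ 1232888/170840 = 7.2166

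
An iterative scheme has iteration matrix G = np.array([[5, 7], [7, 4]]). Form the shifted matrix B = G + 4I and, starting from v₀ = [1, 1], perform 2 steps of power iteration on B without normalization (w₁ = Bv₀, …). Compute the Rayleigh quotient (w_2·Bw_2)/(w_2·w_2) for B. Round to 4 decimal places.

B = G + 4I has rows (9, 7); (7, 8)
w1 = Bv₀ = (9·1 + 7·1; 7·1 + 8·1) = (16, 15)
w2 = Bw1 = (9·16 + 7·15; 7·16 + 8·15) = (249, 232)
Bw2 = (3865, 3599)
w2·Bw2 = 1797353; w2·w2 = 115825; μ ≈ 1797353/115825 = 15.5178

15.5178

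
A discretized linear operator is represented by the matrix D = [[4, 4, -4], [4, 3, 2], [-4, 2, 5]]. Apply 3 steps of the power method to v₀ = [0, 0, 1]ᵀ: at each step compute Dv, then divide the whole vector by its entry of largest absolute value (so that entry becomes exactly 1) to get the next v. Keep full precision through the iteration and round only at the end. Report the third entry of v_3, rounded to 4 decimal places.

Dv0 = (-4.00000, 2.00000, 5.00000); divide by 5.00000 → v1 = (-0.80000, 0.40000, 1.00000)
Dv1 = (-5.60000, 0.00000, 9.00000); divide by 9.00000 → v2 = (-0.62222, 0.00000, 1.00000)
Dv2 = (-6.48889, -0.48889, 7.48889); divide by 7.48889 → v3 = (-0.86647, -0.06528, 1.00000)
Requested entry of v3: 337/337 = 1.0000

1.0000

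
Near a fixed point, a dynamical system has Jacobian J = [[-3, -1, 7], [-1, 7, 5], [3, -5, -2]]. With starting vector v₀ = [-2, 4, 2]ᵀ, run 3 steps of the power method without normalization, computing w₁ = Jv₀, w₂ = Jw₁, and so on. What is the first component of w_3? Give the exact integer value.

w1 = Jv₀ = ((-3)·(-2) + (-1)·4 + 7·2; (-1)·(-2) + 7·4 + 5·2; 3·(-2) + (-5)·4 + (-2)·2) = (16, 40, -30)
w2 = Jw1 = ((-3)·16 + (-1)·40 + 7·(-30); (-1)·16 + 7·40 + 5·(-30); 3·16 + (-5)·40 + (-2)·(-30)) = (-298, 114, -92)
w3 = Jw2 = (136, 636, -1280)
The requested component of w3 is 136.

136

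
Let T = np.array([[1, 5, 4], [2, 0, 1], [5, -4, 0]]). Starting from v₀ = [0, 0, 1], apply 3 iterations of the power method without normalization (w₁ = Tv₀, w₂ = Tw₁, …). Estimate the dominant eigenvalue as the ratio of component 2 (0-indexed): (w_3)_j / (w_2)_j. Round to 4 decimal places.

w1 = Tv₀ = (1·0 + 5·0 + 4·1; 2·0 + 0·0 + 1·1; 5·0 + (-4)·0 + 0·1) = (4, 1, 0)
w2 = Tw1 = (1·4 + 5·1 + 4·0; 2·4 + 0·1 + 1·0; 5·4 + (-4)·1 + 0·0) = (9, 8, 16)
w3 = Tw2 = (113, 34, 13)
Ratio at component: 13 / 16 = 0.8125

λ ≈ 0.8125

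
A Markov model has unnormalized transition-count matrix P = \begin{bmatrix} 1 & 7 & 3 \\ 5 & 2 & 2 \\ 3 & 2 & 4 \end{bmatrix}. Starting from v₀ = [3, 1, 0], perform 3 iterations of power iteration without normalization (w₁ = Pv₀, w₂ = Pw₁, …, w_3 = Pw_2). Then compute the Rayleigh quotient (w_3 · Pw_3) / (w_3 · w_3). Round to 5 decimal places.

w1 = Pv₀ = (1·3 + 7·1 + 3·0; 5·3 + 2·1 + 2·0; 3·3 + 2·1 + 4·0) = (10, 17, 11)
w2 = Pw1 = (1·10 + 7·17 + 3·11; 5·10 + 2·17 + 2·11; 3·10 + 2·17 + 4·11) = (162, 106, 108)
w3 = Pw2 = (1228, 1238, 1130)
Pw3 = (13284, 10876, 10680)
w3·Pw3 = 1228·13284 + 1238·10876 + 1130·10680 = 41845640; w3·w3 = 1228·1228 + 1238·1238 + 1130·1130 = 4317528
λ ≈ 41845640/4317528 = 9.69204

λ ≈ 9.69204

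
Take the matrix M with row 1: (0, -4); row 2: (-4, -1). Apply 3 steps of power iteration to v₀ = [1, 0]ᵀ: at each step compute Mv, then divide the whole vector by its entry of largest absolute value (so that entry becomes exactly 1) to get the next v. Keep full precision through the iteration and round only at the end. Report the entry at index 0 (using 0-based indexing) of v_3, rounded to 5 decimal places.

0.23529

Mv0 = (0.000000, -4.000000); divide by -4.000000 → v1 = (0.000000, 1.000000)
Mv1 = (-4.000000, -1.000000); divide by -4.000000 → v2 = (1.000000, 0.250000)
Mv2 = (-1.000000, -4.250000); divide by -4.250000 → v3 = (0.235294, 1.000000)
Requested entry of v3: -16/-68 = 0.23529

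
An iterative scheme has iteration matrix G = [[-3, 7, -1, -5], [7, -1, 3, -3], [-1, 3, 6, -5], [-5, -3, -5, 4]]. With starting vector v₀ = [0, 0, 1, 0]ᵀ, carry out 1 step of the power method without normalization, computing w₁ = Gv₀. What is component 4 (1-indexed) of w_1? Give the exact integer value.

w1 = Gv₀ = ((-3)·0 + 7·0 + (-1)·1 + (-5)·0; 7·0 + (-1)·0 + 3·1 + (-3)·0; (-1)·0 + 3·0 + 6·1 + (-5)·0; (-5)·0 + (-3)·0 + (-5)·1 + 4·0) = (-1, 3, 6, -5)
The requested component of w1 is -5.

-5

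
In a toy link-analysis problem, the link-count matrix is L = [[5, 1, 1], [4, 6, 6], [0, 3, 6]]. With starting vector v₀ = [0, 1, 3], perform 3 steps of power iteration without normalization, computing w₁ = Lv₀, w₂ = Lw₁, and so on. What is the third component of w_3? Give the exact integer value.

w1 = Lv₀ = (4, 24, 21)
w2 = Lw1 = (65, 286, 198)
w3 = Lw2 = (809, 3164, 2046)
The requested component of w3 is 2046.

2046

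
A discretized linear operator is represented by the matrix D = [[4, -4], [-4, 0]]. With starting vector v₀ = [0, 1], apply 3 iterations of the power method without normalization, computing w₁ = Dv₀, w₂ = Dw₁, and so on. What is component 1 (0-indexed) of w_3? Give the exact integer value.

w1 = Dv₀ = (4·0 + (-4)·1; (-4)·0 + 0·1) = (-4, 0)
w2 = Dw1 = (4·(-4) + (-4)·0; (-4)·(-4) + 0·0) = (-16, 16)
w3 = Dw2 = (-128, 64)
The requested component of w3 is 64.

64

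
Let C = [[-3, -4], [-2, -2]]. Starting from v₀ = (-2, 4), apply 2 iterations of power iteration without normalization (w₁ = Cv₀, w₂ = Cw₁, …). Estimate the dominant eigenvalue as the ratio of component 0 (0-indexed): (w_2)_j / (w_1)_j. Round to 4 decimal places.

λ ≈ -4.6000

w1 = Cv₀ = ((-3)·(-2) + (-4)·4; (-2)·(-2) + (-2)·4) = (-10, -4)
w2 = Cw1 = ((-3)·(-10) + (-4)·(-4); (-2)·(-10) + (-2)·(-4)) = (46, 28)
Ratio at component: 46 / -10 = -4.6000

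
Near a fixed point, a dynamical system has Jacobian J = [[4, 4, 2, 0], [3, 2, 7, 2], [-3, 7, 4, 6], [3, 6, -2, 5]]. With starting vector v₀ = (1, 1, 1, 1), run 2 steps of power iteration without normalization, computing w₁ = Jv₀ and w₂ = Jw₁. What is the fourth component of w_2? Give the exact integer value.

146

w1 = Jv₀ = (10, 14, 14, 12)
w2 = Jw1 = (124, 180, 196, 146)
The requested component of w2 is 146.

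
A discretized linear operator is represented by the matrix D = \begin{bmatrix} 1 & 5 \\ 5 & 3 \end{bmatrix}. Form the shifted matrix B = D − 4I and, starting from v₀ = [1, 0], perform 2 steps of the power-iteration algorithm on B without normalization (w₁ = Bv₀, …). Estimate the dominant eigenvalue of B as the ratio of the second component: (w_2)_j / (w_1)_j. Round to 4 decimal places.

μ ≈ -4.0000

B = D − 4I has rows (-3, 5); (5, -1)
w1 = Bv₀ = ((-3)·1 + 5·0; 5·1 + (-1)·0) = (-3, 5)
w2 = Bw1 = ((-3)·(-3) + 5·5; 5·(-3) + (-1)·5) = (34, -20)
Ratio: -20/5 = -4.0000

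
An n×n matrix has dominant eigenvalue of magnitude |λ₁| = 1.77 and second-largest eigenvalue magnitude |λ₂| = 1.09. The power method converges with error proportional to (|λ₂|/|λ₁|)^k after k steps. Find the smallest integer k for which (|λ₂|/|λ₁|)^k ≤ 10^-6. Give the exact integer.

|λ₂/λ₁| = 1.09/1.77 = 0.61582
Need k ≥ ln(10^-6) / ln(0.61582) = -13.8155 / -0.4848 ≈ 28.497
Smallest integer k satisfying the bound: 29

29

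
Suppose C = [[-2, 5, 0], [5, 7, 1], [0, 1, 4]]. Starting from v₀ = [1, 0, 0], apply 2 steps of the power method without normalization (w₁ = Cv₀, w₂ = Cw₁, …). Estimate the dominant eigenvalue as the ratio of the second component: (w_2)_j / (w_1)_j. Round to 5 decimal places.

5.00000

w1 = Cv₀ = ((-2)·1 + 5·0 + 0·0; 5·1 + 7·0 + 1·0; 0·1 + 1·0 + 4·0) = (-2, 5, 0)
w2 = Cw1 = ((-2)·(-2) + 5·5 + 0·0; 5·(-2) + 7·5 + 1·0; 0·(-2) + 1·5 + 4·0) = (29, 25, 5)
Ratio at component: 25 / 5 = 5.00000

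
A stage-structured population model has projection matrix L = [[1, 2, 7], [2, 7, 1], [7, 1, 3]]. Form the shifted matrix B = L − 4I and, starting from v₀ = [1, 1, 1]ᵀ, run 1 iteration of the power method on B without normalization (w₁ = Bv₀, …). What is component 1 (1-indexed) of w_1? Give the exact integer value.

B = L − 4I has rows (-3, 2, 7); (2, 3, 1); (7, 1, -1)
w1 = Bv₀ = ((-3)·1 + 2·1 + 7·1; 2·1 + 3·1 + 1·1; 7·1 + 1·1 + (-1)·1) = (6, 6, 7)
Requested component of w1: 6

6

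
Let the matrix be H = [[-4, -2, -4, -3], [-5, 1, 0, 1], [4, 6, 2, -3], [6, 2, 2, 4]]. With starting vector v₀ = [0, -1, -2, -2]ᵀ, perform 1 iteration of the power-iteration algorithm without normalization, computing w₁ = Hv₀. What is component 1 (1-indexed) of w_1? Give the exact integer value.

w1 = Hv₀ = ((-4)·0 + (-2)·(-1) + (-4)·(-2) + (-3)·(-2); (-5)·0 + 1·(-1) + 0·(-2) + 1·(-2); 4·0 + 6·(-1) + 2·(-2) + (-3)·(-2); 6·0 + 2·(-1) + 2·(-2) + 4·(-2)) = (16, -3, -4, -14)
The requested component of w1 is 16.

16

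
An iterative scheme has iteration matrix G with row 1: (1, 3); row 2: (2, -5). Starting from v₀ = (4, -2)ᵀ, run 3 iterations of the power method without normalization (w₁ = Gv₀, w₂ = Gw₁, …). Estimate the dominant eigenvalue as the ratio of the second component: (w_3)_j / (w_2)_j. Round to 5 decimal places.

-6.10638

w1 = Gv₀ = (-2, 18)
w2 = Gw1 = (52, -94)
w3 = Gw2 = (-230, 574)
Ratio at component: 574 / -94 = -6.10638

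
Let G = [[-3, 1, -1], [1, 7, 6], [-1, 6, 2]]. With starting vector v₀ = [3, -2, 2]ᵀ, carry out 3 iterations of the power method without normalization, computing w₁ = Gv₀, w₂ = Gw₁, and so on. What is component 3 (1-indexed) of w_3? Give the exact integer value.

w1 = Gv₀ = (-13, 1, -11)
w2 = Gw1 = (51, -72, -3)
w3 = Gw2 = (-222, -471, -489)
The requested component of w3 is -489.

-489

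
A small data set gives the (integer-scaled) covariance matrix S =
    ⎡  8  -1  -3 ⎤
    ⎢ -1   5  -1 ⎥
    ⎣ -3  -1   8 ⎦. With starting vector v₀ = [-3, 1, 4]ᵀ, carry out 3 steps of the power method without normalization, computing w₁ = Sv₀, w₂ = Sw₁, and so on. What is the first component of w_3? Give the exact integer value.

w1 = Sv₀ = (8·(-3) + (-1)·1 + (-3)·4; (-1)·(-3) + 5·1 + (-1)·4; (-3)·(-3) + (-1)·1 + 8·4) = (-37, 4, 40)
w2 = Sw1 = (8·(-37) + (-1)·4 + (-3)·40; (-1)·(-37) + 5·4 + (-1)·40; (-3)·(-37) + (-1)·4 + 8·40) = (-420, 17, 427)
w3 = Sw2 = (-4658, 78, 4659)
The requested component of w3 is -4658.

-4658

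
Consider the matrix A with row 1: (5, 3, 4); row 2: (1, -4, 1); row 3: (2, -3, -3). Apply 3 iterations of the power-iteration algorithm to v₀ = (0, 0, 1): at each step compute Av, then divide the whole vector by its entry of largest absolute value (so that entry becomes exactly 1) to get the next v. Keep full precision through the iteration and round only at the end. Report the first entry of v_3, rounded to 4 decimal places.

1.0000

Av0 = (4.00000, 1.00000, -3.00000); divide by 4.00000 → v1 = (1.00000, 0.25000, -0.75000)
Av1 = (2.75000, -0.75000, 3.50000); divide by 3.50000 → v2 = (0.78571, -0.21429, 1.00000)
Av2 = (7.28571, 2.64286, -0.78571); divide by 7.28571 → v3 = (1.00000, 0.36275, -0.10784)
Requested entry of v3: 102/102 = 1.0000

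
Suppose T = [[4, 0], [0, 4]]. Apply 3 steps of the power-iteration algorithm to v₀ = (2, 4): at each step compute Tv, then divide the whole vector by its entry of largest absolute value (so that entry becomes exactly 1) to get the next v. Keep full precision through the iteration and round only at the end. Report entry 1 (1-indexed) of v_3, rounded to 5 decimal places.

Tv0 = (8.000000, 16.000000); divide by 16.000000 → v1 = (0.500000, 1.000000)
Tv1 = (2.000000, 4.000000); divide by 4.000000 → v2 = (0.500000, 1.000000)
Tv2 = (2.000000, 4.000000); divide by 4.000000 → v3 = (0.500000, 1.000000)
Requested entry of v3: 128/256 = 0.50000

0.50000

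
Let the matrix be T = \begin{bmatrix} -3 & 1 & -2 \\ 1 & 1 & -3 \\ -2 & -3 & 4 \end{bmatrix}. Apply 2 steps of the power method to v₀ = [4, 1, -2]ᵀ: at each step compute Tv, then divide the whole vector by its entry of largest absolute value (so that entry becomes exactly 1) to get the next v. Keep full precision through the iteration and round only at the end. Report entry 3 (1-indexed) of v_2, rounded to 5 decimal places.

Tv0 = (-7.000000, 11.000000, -19.000000); divide by -19.000000 → v1 = (0.368421, -0.578947, 1.000000)
Tv1 = (-3.684211, -3.210526, 5.000000); divide by 5.000000 → v2 = (-0.736842, -0.642105, 1.000000)
Requested entry of v2: -95/-95 = 1.00000

1.00000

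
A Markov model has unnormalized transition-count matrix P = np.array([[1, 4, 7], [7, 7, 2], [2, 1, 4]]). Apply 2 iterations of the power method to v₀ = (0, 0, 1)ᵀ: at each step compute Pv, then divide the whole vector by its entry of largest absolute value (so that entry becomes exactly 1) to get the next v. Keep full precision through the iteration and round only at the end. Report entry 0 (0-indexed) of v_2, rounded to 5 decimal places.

0.60563

Pv0 = (7.000000, 2.000000, 4.000000); divide by 7.000000 → v1 = (1.000000, 0.285714, 0.571429)
Pv1 = (6.142857, 10.142857, 4.571429); divide by 10.142857 → v2 = (0.605634, 1.000000, 0.450704)
Requested entry of v2: 43/71 = 0.60563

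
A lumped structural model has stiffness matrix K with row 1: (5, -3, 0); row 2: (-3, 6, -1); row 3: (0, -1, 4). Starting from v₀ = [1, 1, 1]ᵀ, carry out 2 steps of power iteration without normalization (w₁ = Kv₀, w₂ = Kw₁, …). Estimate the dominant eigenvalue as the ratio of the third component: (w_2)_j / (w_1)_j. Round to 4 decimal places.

3.3333

w1 = Kv₀ = (5·1 + (-3)·1 + 0·1; (-3)·1 + 6·1 + (-1)·1; 0·1 + (-1)·1 + 4·1) = (2, 2, 3)
w2 = Kw1 = (5·2 + (-3)·2 + 0·3; (-3)·2 + 6·2 + (-1)·3; 0·2 + (-1)·2 + 4·3) = (4, 3, 10)
Ratio at component: 10 / 3 = 3.3333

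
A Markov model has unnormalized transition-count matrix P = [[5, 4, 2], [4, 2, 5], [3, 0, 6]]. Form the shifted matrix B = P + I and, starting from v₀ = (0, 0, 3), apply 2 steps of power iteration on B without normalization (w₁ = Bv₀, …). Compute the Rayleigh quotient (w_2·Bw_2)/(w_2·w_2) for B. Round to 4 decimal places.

B = P + I has rows (6, 4, 2); (4, 3, 5); (3, 0, 7)
w1 = Bv₀ = (6·0 + 4·0 + 2·3; 4·0 + 3·0 + 5·3; 3·0 + 0·0 + 7·3) = (6, 15, 21)
w2 = Bw1 = (6·6 + 4·15 + 2·21; 4·6 + 3·15 + 5·21; 3·6 + 0·15 + 7·21) = (138, 174, 165)
Bw2 = (1854, 1899, 1569)
w2·Bw2 = 845163; w2·w2 = 76545; μ ≈ 845163/76545 = 11.0414

μ ≈ 11.0414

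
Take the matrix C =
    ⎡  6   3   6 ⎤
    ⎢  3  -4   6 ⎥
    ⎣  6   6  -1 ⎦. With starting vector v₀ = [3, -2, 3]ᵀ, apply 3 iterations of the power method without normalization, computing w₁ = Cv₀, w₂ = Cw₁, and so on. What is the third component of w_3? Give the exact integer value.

1239

w1 = Cv₀ = (6·3 + 3·(-2) + 6·3; 3·3 + (-4)·(-2) + 6·3; 6·3 + 6·(-2) + (-1)·3) = (30, 35, 3)
w2 = Cw1 = (6·30 + 3·35 + 6·3; 3·30 + (-4)·35 + 6·3; 6·30 + 6·35 + (-1)·3) = (303, -32, 387)
w3 = Cw2 = (4044, 3359, 1239)
The requested component of w3 is 1239.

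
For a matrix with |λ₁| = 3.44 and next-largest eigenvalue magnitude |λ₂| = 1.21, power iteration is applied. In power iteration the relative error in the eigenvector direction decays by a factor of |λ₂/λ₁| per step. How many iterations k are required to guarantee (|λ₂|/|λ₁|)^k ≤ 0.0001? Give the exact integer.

9

|λ₂/λ₁| = 1.21/3.44 = 0.35174
Need k ≥ ln(0.0001) / ln(0.35174) = -9.2103 / -1.0449 ≈ 8.815
Smallest integer k satisfying the bound: 9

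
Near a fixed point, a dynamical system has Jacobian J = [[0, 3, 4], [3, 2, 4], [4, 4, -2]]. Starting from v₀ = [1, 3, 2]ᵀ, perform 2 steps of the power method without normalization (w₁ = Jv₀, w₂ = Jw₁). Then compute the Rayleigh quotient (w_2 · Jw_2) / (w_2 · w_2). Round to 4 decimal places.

7.4228

w1 = Jv₀ = (0·1 + 3·3 + 4·2; 3·1 + 2·3 + 4·2; 4·1 + 4·3 + (-2)·2) = (17, 17, 12)
w2 = Jw1 = (0·17 + 3·17 + 4·12; 3·17 + 2·17 + 4·12; 4·17 + 4·17 + (-2)·12) = (99, 133, 112)
Jw2 = (847, 1011, 704)
w2·Jw2 = 99·847 + 133·1011 + 112·704 = 297164; w2·w2 = 99·99 + 133·133 + 112·112 = 40034
λ ≈ 297164/40034 = 7.4228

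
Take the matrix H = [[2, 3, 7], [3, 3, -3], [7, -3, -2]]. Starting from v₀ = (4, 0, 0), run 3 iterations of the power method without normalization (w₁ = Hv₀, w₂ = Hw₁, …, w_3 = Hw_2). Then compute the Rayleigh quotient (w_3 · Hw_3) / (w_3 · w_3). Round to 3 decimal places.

w1 = Hv₀ = (2·4 + 3·0 + 7·0; 3·4 + 3·0 + (-3)·0; 7·4 + (-3)·0 + (-2)·0) = (8, 12, 28)
w2 = Hw1 = (2·8 + 3·12 + 7·28; 3·8 + 3·12 + (-3)·28; 7·8 + (-3)·12 + (-2)·28) = (248, -24, -36)
w3 = Hw2 = (172, 780, 1880)
Hw3 = (15844, -2784, -4896)
w3·Hw3 = 172·15844 + 780·(-2784) + 1880·(-4896) = -8650832; w3·w3 = 172·172 + 780·780 + 1880·1880 = 4172384
λ ≈ -8650832/4172384 = -2.073

λ ≈ -2.073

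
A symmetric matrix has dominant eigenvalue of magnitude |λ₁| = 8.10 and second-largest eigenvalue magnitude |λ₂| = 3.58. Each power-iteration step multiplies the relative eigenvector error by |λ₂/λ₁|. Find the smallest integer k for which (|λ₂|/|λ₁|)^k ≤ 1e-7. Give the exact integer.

20

|λ₂/λ₁| = 3.58/8.10 = 0.44198
Need k ≥ ln(1e-7) / ln(0.44198) = -16.1181 / -0.8165 ≈ 19.740
Smallest integer k satisfying the bound: 20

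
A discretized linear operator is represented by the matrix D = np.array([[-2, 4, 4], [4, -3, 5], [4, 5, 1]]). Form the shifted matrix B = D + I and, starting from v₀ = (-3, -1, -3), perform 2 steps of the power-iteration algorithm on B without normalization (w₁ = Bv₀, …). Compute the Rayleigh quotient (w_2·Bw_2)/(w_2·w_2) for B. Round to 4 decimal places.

B = D + I has rows (-1, 4, 4); (4, -2, 5); (4, 5, 2)
w1 = Bv₀ = (-13, -25, -23)
w2 = Bw1 = (-179, -117, -223)
Bw2 = (-1181, -1597, -1747)
w2·Bw2 = 787829; w2·w2 = 95459; μ ≈ 787829/95459 = 8.2531

8.2531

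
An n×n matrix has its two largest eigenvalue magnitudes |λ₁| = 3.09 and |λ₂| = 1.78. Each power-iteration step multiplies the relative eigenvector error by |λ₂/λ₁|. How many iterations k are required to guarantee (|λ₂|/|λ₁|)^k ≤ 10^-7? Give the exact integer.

30

|λ₂/λ₁| = 1.78/3.09 = 0.57605
Need k ≥ ln(10^-7) / ln(0.57605) = -16.1181 / -0.5516 ≈ 29.223
Smallest integer k satisfying the bound: 30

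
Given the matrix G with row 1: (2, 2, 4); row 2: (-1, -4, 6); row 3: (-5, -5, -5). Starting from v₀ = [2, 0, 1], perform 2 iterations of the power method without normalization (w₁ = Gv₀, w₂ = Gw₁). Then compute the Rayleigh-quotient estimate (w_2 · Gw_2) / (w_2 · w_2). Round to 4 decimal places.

λ ≈ -3.2777

w1 = Gv₀ = (2·2 + 2·0 + 4·1; (-1)·2 + (-4)·0 + 6·1; (-5)·2 + (-5)·0 + (-5)·1) = (8, 4, -15)
w2 = Gw1 = (2·8 + 2·4 + 4·(-15); (-1)·8 + (-4)·4 + 6·(-15); (-5)·8 + (-5)·4 + (-5)·(-15)) = (-36, -114, 15)
Gw2 = (-240, 582, 675)
w2·Gw2 = (-36)·(-240) + (-114)·582 + 15·675 = -47583; w2·w2 = (-36)·(-36) + (-114)·(-114) + 15·15 = 14517
λ ≈ -47583/14517 = -3.2777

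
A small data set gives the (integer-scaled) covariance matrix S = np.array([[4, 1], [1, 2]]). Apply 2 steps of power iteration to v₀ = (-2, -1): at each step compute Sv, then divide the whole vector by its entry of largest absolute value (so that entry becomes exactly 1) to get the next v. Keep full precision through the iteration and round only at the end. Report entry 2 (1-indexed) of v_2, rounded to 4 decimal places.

0.4250

Sv0 = (-9.00000, -4.00000); divide by -9.00000 → v1 = (1.00000, 0.44444)
Sv1 = (4.44444, 1.88889); divide by 4.44444 → v2 = (1.00000, 0.42500)
Requested entry of v2: -17/-40 = 0.4250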